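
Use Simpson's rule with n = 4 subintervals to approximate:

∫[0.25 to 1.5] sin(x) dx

f(x) = sin(x)
a = 0.25, b = 1.5, n = 4
h = (b - a)/n = 0.312500

Simpson's rule: (h/3)[f(x₀) + 4f(x₁) + 2f(x₂) + ... + f(xₙ)]

x_0 = 0.2500, f(x_0) = 0.247404, coefficient = 1
x_1 = 0.5625, f(x_1) = 0.533303, coefficient = 4
x_2 = 0.8750, f(x_2) = 0.767544, coefficient = 2
x_3 = 1.1875, f(x_3) = 0.927437, coefficient = 4
x_4 = 1.5000, f(x_4) = 0.997495, coefficient = 1

I ≈ (0.312500/3) × 8.622944 = 0.898223
Exact value: 0.898175
Error: 0.000048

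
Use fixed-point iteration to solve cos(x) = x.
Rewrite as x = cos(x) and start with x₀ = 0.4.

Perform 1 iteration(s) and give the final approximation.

Equation: cos(x) = x
Fixed-point form: x = cos(x)
x₀ = 0.4

x_1 = g(0.400000) = 0.921061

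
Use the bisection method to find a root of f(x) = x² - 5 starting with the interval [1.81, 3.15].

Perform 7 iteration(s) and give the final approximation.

f(x) = x² - 5
Initial interval: [1.81, 3.15]

Iteration 1:
  c_1 = (1.810000 + 3.150000)/2 = 2.480000
  f(c_1) = f(2.480000) = 1.150400
  f(a) × f(c) < 0, new interval: [1.810000, 2.480000]
Iteration 2:
  c_2 = (1.810000 + 2.480000)/2 = 2.145000
  f(c_2) = f(2.145000) = -0.398975
  f(a) × f(c) ≥ 0, new interval: [2.145000, 2.480000]
Iteration 3:
  c_3 = (2.145000 + 2.480000)/2 = 2.312500
  f(c_3) = f(2.312500) = 0.347656
  f(a) × f(c) < 0, new interval: [2.145000, 2.312500]
Iteration 4:
  c_4 = (2.145000 + 2.312500)/2 = 2.228750
  f(c_4) = f(2.228750) = -0.032673
  f(a) × f(c) ≥ 0, new interval: [2.228750, 2.312500]
Iteration 5:
  c_5 = (2.228750 + 2.312500)/2 = 2.270625
  f(c_5) = f(2.270625) = 0.155738
  f(a) × f(c) < 0, new interval: [2.228750, 2.270625]
Iteration 6:
  c_6 = (2.228750 + 2.270625)/2 = 2.249687
  f(c_6) = f(2.249687) = 0.061094
  f(a) × f(c) < 0, new interval: [2.228750, 2.249687]
Iteration 7:
  c_7 = (2.228750 + 2.249687)/2 = 2.239219
  f(c_7) = f(2.239219) = 0.014101
  f(a) × f(c) < 0, new interval: [2.228750, 2.239219]

After 7 iteration(s), the approximation is c_7 = 2.239219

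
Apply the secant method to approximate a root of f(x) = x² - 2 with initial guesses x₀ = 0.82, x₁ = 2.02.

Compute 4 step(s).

f(x) = x² - 2
x₀ = 0.82, x₁ = 2.02

Secant formula: x_{n+1} = x_n - f(x_n)(x_n - x_{n-1})/(f(x_n) - f(x_{n-1}))

Iteration 1:
  f(0.820000) = -1.327600
  f(2.020000) = 2.080400
  x_2 = 2.020000 - 2.080400×(2.020000 - 0.820000)/(2.080400 - (-1.327600))
       = 1.287465
Iteration 2:
  f(2.020000) = 2.080400
  f(1.287465) = -0.342434
  x_3 = 1.287465 - (-0.342434)×(1.287465 - 2.020000)/(-0.342434 - 2.080400)
       = 1.390999
Iteration 3:
  f(1.287465) = -0.342434
  f(1.390999) = -0.065123
  x_4 = 1.390999 - (-0.065123)×(1.390999 - 1.287465)/(-0.065123 - (-0.342434))
       = 1.415312
Iteration 4:
  f(1.390999) = -0.065123
  f(1.415312) = 0.003108
  x_5 = 1.415312 - 0.003108×(1.415312 - 1.390999)/(0.003108 - (-0.065123))
       = 1.414204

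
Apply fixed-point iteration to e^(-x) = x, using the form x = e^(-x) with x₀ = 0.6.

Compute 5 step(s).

Equation: e^(-x) = x
Fixed-point form: x = e^(-x)
x₀ = 0.6

x_1 = g(0.600000) = 0.548812
x_2 = g(0.548812) = 0.577636
x_3 = g(0.577636) = 0.561224
x_4 = g(0.561224) = 0.570511
x_5 = g(0.570511) = 0.565237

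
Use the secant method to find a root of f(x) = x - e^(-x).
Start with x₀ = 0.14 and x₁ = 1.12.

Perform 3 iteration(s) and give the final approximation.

f(x) = x - e^(-x)
x₀ = 0.14, x₁ = 1.12

Secant formula: x_{n+1} = x_n - f(x_n)(x_n - x_{n-1})/(f(x_n) - f(x_{n-1}))

Iteration 1:
  f(0.140000) = -0.729358
  f(1.120000) = 0.793720
  x_2 = 1.120000 - 0.793720×(1.120000 - 0.140000)/(0.793720 - (-0.729358))
       = 0.609294
Iteration 2:
  f(1.120000) = 0.793720
  f(0.609294) = 0.065559
  x_3 = 0.609294 - 0.065559×(0.609294 - 1.120000)/(0.065559 - 0.793720)
       = 0.563313
Iteration 3:
  f(0.609294) = 0.065559
  f(0.563313) = -0.006007
  x_4 = 0.563313 - (-0.006007)×(0.563313 - 0.609294)/(-0.006007 - 0.065559)
       = 0.567172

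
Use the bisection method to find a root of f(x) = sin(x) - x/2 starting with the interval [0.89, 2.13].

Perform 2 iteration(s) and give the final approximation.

f(x) = sin(x) - x/2
Initial interval: [0.89, 2.13]

Iteration 1:
  c_1 = (0.890000 + 2.130000)/2 = 1.510000
  f(c_1) = f(1.510000) = 0.243152
  f(a) × f(c) ≥ 0, new interval: [1.510000, 2.130000]
Iteration 2:
  c_2 = (1.510000 + 2.130000)/2 = 1.820000
  f(c_2) = f(1.820000) = 0.059109
  f(a) × f(c) ≥ 0, new interval: [1.820000, 2.130000]

After 2 iteration(s), the approximation is c_2 = 1.820000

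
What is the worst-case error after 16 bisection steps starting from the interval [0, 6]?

Bisection error bound: |error| ≤ (b-a)/2^n
|error| ≤ (6 - 0)/2^16 = 6/2^16
|error| ≤ 0.0000915527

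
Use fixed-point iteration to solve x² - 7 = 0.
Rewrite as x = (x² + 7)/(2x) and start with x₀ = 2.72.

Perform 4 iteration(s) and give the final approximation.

Equation: x² - 7 = 0
Fixed-point form: x = (x² + 7)/(2x)
x₀ = 2.72

x_1 = g(2.720000) = 2.646765
x_2 = g(2.646765) = 2.645752
x_3 = g(2.645752) = 2.645751
x_4 = g(2.645751) = 2.645751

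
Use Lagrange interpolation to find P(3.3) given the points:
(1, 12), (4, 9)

Lagrange interpolation formula:
P(x) = Σ yᵢ × Lᵢ(x)
where Lᵢ(x) = Π_{j≠i} (x - xⱼ)/(xᵢ - xⱼ)

L_0(3.3) = (3.3 - 4)/(1 - 4) = 0.233333
L_1(3.3) = (3.3 - 1)/(4 - 1) = 0.766667

P(3.3) = 12×L_0(3.3) + 9×L_1(3.3)
P(3.3) = 9.700000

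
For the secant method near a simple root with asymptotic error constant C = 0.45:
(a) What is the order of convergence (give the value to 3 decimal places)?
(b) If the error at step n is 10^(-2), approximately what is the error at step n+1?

(a) Secant method has superlinear convergence with order φ = (1+√5)/2 ≈ 1.618.
    This means |e_{n+1}| ≈ C|e_n|^1.618.

(b) With |e_n| = 10^(-2) and C = 0.45:
    |e_{n+1}| ≈ 0.45 × (10^(-2))^1.618 = 0.45 × 10^(-3.24)

(a) ≈ 1.618 (golden ratio); (b) |e_{n+1}| ≈ 2.613e-04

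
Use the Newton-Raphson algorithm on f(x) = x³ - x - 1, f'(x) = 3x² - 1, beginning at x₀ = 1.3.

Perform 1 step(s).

f(x) = x³ - x - 1
f'(x) = 3x² - 1
x₀ = 1.3

Newton-Raphson formula: x_{n+1} = x_n - f(x_n)/f'(x_n)

Iteration 1:
  f(1.300000) = -0.103000
  f'(1.300000) = 4.070000
  x_1 = 1.300000 - (-0.103000)/4.070000 = 1.325307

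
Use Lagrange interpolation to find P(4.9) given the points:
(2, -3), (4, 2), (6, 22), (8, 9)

Lagrange interpolation formula:
P(x) = Σ yᵢ × Lᵢ(x)
where Lᵢ(x) = Π_{j≠i} (x - xⱼ)/(xᵢ - xⱼ)

L_0(4.9) = (4.9 - 4)/(2 - 4) × (4.9 - 6)/(2 - 6) × (4.9 - 8)/(2 - 8) = -0.063937
L_1(4.9) = (4.9 - 2)/(4 - 2) × (4.9 - 6)/(4 - 6) × (4.9 - 8)/(4 - 8) = 0.618062
L_2(4.9) = (4.9 - 2)/(6 - 2) × (4.9 - 4)/(6 - 4) × (4.9 - 8)/(6 - 8) = 0.505688
L_3(4.9) = (4.9 - 2)/(8 - 2) × (4.9 - 4)/(8 - 4) × (4.9 - 6)/(8 - 6) = -0.059813

P(4.9) = (-3)×L_0(4.9) + 2×L_1(4.9) + 22×L_2(4.9) + 9×L_3(4.9)
P(4.9) = 12.014750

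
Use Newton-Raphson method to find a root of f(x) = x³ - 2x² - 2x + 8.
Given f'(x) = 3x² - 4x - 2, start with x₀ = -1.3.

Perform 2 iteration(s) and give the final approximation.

f(x) = x³ - 2x² - 2x + 8
f'(x) = 3x² - 4x - 2
x₀ = -1.3

Newton-Raphson formula: x_{n+1} = x_n - f(x_n)/f'(x_n)

Iteration 1:
  f(-1.300000) = 5.023000
  f'(-1.300000) = 8.270000
  x_1 = -1.300000 - 5.023000/8.270000 = -1.907376
Iteration 2:
  f(-1.907376) = -2.400608
  f'(-1.907376) = 16.543755
  x_2 = -1.907376 - (-2.400608)/16.543755 = -1.762269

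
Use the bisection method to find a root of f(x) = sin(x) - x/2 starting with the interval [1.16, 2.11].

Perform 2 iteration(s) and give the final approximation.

f(x) = sin(x) - x/2
Initial interval: [1.16, 2.11]

Iteration 1:
  c_1 = (1.160000 + 2.110000)/2 = 1.635000
  f(c_1) = f(1.635000) = 0.180440
  f(a) × f(c) ≥ 0, new interval: [1.635000, 2.110000]
Iteration 2:
  c_2 = (1.635000 + 2.110000)/2 = 1.872500
  f(c_2) = f(1.872500) = 0.018582
  f(a) × f(c) ≥ 0, new interval: [1.872500, 2.110000]

After 2 iteration(s), the approximation is c_2 = 1.872500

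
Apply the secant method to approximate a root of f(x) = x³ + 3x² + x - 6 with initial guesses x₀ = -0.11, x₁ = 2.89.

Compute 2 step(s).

f(x) = x³ + 3x² + x - 6
x₀ = -0.11, x₁ = 2.89

Secant formula: x_{n+1} = x_n - f(x_n)(x_n - x_{n-1})/(f(x_n) - f(x_{n-1}))

Iteration 1:
  f(-0.110000) = -6.075031
  f(2.890000) = 46.083869
  x_2 = 2.890000 - 46.083869×(2.890000 - (-0.110000))/(46.083869 - (-6.075031))
       = 0.239415
Iteration 2:
  f(2.890000) = 46.083869
  f(0.239415) = -5.574904
  x_3 = 0.239415 - (-5.574904)×(0.239415 - 2.890000)/(-5.574904 - 46.083869)
       = 0.525460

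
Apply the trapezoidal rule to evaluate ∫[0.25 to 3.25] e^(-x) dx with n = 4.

f(x) = e^(-x)
a = 0.25, b = 3.25, n = 4
h = (b - a)/n = 0.750000

Trapezoidal rule: (h/2)[f(x₀) + 2f(x₁) + 2f(x₂) + ... + f(xₙ)]

x_0 = 0.2500, f(x_0) = 0.778801, coefficient = 1
x_1 = 1.0000, f(x_1) = 0.367879, coefficient = 2
x_2 = 1.7500, f(x_2) = 0.173774, coefficient = 2
x_3 = 2.5000, f(x_3) = 0.082085, coefficient = 2
x_4 = 3.2500, f(x_4) = 0.038774, coefficient = 1

I ≈ (0.750000/2) × 2.065052 = 0.774394
Exact value: 0.740027
Error: 0.034368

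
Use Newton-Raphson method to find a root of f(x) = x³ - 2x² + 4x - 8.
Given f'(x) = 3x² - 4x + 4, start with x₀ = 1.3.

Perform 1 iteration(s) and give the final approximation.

f(x) = x³ - 2x² + 4x - 8
f'(x) = 3x² - 4x + 4
x₀ = 1.3

Newton-Raphson formula: x_{n+1} = x_n - f(x_n)/f'(x_n)

Iteration 1:
  f(1.300000) = -3.983000
  f'(1.300000) = 3.870000
  x_1 = 1.300000 - (-3.983000)/3.870000 = 2.329199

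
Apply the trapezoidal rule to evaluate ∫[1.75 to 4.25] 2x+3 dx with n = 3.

f(x) = 2x+3
a = 1.75, b = 4.25, n = 3
h = (b - a)/n = 0.833333

Trapezoidal rule: (h/2)[f(x₀) + 2f(x₁) + 2f(x₂) + ... + f(xₙ)]

x_0 = 1.7500, f(x_0) = 6.500000, coefficient = 1
x_1 = 2.5833, f(x_1) = 8.166667, coefficient = 2
x_2 = 3.4167, f(x_2) = 9.833333, coefficient = 2
x_3 = 4.2500, f(x_3) = 11.500000, coefficient = 1

I ≈ (0.833333/2) × 54.000000 = 22.500000
Exact value: 22.500000
Error: 0.000000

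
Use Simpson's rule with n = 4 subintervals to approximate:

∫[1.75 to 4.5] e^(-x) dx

f(x) = e^(-x)
a = 1.75, b = 4.5, n = 4
h = (b - a)/n = 0.687500

Simpson's rule: (h/3)[f(x₀) + 4f(x₁) + 2f(x₂) + ... + f(xₙ)]

x_0 = 1.7500, f(x_0) = 0.173774, coefficient = 1
x_1 = 2.4375, f(x_1) = 0.087379, coefficient = 4
x_2 = 3.1250, f(x_2) = 0.043937, coefficient = 2
x_3 = 3.8125, f(x_3) = 0.022093, coefficient = 4
x_4 = 4.5000, f(x_4) = 0.011109, coefficient = 1

I ≈ (0.687500/3) × 0.710644 = 0.162856
Exact value: 0.162665
Error: 0.000191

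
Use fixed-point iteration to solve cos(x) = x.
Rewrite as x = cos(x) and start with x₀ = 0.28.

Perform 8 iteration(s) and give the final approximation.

Equation: cos(x) = x
Fixed-point form: x = cos(x)
x₀ = 0.28

x_1 = g(0.280000) = 0.961055
x_2 = g(0.961055) = 0.572655
x_3 = g(0.572655) = 0.840465
x_4 = g(0.840465) = 0.667116
x_5 = g(0.667116) = 0.785609
x_6 = g(0.785609) = 0.706958
x_7 = g(0.706958) = 0.760342
x_8 = g(0.760342) = 0.724601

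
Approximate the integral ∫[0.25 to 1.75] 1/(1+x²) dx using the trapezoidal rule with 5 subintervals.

f(x) = 1/(1+x²)
a = 0.25, b = 1.75, n = 5
h = (b - a)/n = 0.300000

Trapezoidal rule: (h/2)[f(x₀) + 2f(x₁) + 2f(x₂) + ... + f(xₙ)]

x_0 = 0.2500, f(x_0) = 0.941176, coefficient = 1
x_1 = 0.5500, f(x_1) = 0.767754, coefficient = 2
x_2 = 0.8500, f(x_2) = 0.580552, coefficient = 2
x_3 = 1.1500, f(x_3) = 0.430571, coefficient = 2
x_4 = 1.4500, f(x_4) = 0.322321, coefficient = 2
x_5 = 1.7500, f(x_5) = 0.246154, coefficient = 1

I ≈ (0.300000/2) × 5.389724 = 0.808459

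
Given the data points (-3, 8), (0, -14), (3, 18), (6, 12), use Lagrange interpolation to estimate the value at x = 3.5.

Lagrange interpolation formula:
P(x) = Σ yᵢ × Lᵢ(x)
where Lᵢ(x) = Π_{j≠i} (x - xⱼ)/(xᵢ - xⱼ)

L_0(3.5) = (3.5 - 0)/(-3 - 0) × (3.5 - 3)/(-3 - 3) × (3.5 - 6)/(-3 - 6) = 0.027006
L_1(3.5) = (3.5 - (-3))/(0 - (-3)) × (3.5 - 3)/(0 - 3) × (3.5 - 6)/(0 - 6) = -0.150463
L_2(3.5) = (3.5 - (-3))/(3 - (-3)) × (3.5 - 0)/(3 - 0) × (3.5 - 6)/(3 - 6) = 1.053241
L_3(3.5) = (3.5 - (-3))/(6 - (-3)) × (3.5 - 0)/(6 - 0) × (3.5 - 3)/(6 - 3) = 0.070216

P(3.5) = 8×L_0(3.5) + (-14)×L_1(3.5) + 18×L_2(3.5) + 12×L_3(3.5)
P(3.5) = 22.123457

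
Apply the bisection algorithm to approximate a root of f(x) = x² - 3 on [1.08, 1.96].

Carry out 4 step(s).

f(x) = x² - 3
Initial interval: [1.08, 1.96]

Iteration 1:
  c_1 = (1.080000 + 1.960000)/2 = 1.520000
  f(c_1) = f(1.520000) = -0.689600
  f(a) × f(c) ≥ 0, new interval: [1.520000, 1.960000]
Iteration 2:
  c_2 = (1.520000 + 1.960000)/2 = 1.740000
  f(c_2) = f(1.740000) = 0.027600
  f(a) × f(c) < 0, new interval: [1.520000, 1.740000]
Iteration 3:
  c_3 = (1.520000 + 1.740000)/2 = 1.630000
  f(c_3) = f(1.630000) = -0.343100
  f(a) × f(c) ≥ 0, new interval: [1.630000, 1.740000]
Iteration 4:
  c_4 = (1.630000 + 1.740000)/2 = 1.685000
  f(c_4) = f(1.685000) = -0.160775
  f(a) × f(c) ≥ 0, new interval: [1.685000, 1.740000]

After 4 iteration(s), the approximation is c_4 = 1.685000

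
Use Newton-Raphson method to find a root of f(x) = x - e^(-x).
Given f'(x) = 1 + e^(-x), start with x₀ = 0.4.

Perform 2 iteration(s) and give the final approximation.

f(x) = x - e^(-x)
f'(x) = 1 + e^(-x)
x₀ = 0.4

Newton-Raphson formula: x_{n+1} = x_n - f(x_n)/f'(x_n)

Iteration 1:
  f(0.400000) = -0.270320
  f'(0.400000) = 1.670320
  x_1 = 0.400000 - (-0.270320)/1.670320 = 0.561837
Iteration 2:
  f(0.561837) = -0.008323
  f'(0.561837) = 1.570161
  x_2 = 0.561837 - (-0.008323)/1.570161 = 0.567138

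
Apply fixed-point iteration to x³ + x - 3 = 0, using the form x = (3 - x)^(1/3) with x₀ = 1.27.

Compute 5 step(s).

Equation: x³ + x - 3 = 0
Fixed-point form: x = (3 - x)^(1/3)
x₀ = 1.27

x_1 = g(1.270000) = 1.200463
x_2 = g(1.200463) = 1.216336
x_3 = g(1.216336) = 1.212749
x_4 = g(1.212749) = 1.213562
x_5 = g(1.213562) = 1.213378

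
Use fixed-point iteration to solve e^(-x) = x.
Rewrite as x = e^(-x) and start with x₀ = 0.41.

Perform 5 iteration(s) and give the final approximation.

Equation: e^(-x) = x
Fixed-point form: x = e^(-x)
x₀ = 0.41

x_1 = g(0.410000) = 0.663650
x_2 = g(0.663650) = 0.514968
x_3 = g(0.514968) = 0.597520
x_4 = g(0.597520) = 0.550175
x_5 = g(0.550175) = 0.576849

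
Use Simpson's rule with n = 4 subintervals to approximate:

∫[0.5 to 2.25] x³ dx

f(x) = x³
a = 0.5, b = 2.25, n = 4
h = (b - a)/n = 0.437500

Simpson's rule: (h/3)[f(x₀) + 4f(x₁) + 2f(x₂) + ... + f(xₙ)]

x_0 = 0.5000, f(x_0) = 0.125000, coefficient = 1
x_1 = 0.9375, f(x_1) = 0.823975, coefficient = 4
x_2 = 1.3750, f(x_2) = 2.599609, coefficient = 2
x_3 = 1.8125, f(x_3) = 5.954346, coefficient = 4
x_4 = 2.2500, f(x_4) = 11.390625, coefficient = 1

I ≈ (0.437500/3) × 43.828125 = 6.391602
Exact value: 6.391602
Error: 0.000000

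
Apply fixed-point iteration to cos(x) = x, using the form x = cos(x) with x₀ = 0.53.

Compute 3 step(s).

Equation: cos(x) = x
Fixed-point form: x = cos(x)
x₀ = 0.53

x_1 = g(0.530000) = 0.862807
x_2 = g(0.862807) = 0.650308
x_3 = g(0.650308) = 0.795898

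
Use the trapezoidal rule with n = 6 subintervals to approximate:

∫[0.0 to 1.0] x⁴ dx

f(x) = x⁴
a = 0.0, b = 1.0, n = 6
h = (b - a)/n = 0.166667

Trapezoidal rule: (h/2)[f(x₀) + 2f(x₁) + 2f(x₂) + ... + f(xₙ)]

x_0 = 0.0000, f(x_0) = 0.000000, coefficient = 1
x_1 = 0.1667, f(x_1) = 0.000772, coefficient = 2
x_2 = 0.3333, f(x_2) = 0.012346, coefficient = 2
x_3 = 0.5000, f(x_3) = 0.062500, coefficient = 2
x_4 = 0.6667, f(x_4) = 0.197531, coefficient = 2
x_5 = 0.8333, f(x_5) = 0.482253, coefficient = 2
x_6 = 1.0000, f(x_6) = 1.000000, coefficient = 1

I ≈ (0.166667/2) × 2.510802 = 0.209234
Exact value: 0.200000
Error: 0.009234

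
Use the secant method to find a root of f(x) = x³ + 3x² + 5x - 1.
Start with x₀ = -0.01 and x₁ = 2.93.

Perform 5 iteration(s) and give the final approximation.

f(x) = x³ + 3x² + 5x - 1
x₀ = -0.01, x₁ = 2.93

Secant formula: x_{n+1} = x_n - f(x_n)(x_n - x_{n-1})/(f(x_n) - f(x_{n-1}))

Iteration 1:
  f(-0.010000) = -1.049701
  f(2.930000) = 64.558457
  x_2 = 2.930000 - 64.558457×(2.930000 - (-0.010000))/(64.558457 - (-1.049701))
       = 0.037039
Iteration 2:
  f(2.930000) = 64.558457
  f(0.037039) = -0.810640
  x_3 = 0.037039 - (-0.810640)×(0.037039 - 2.930000)/(-0.810640 - 64.558457)
       = 0.072914
Iteration 3:
  f(0.037039) = -0.810640
  f(0.072914) = -0.619092
  x_4 = 0.072914 - (-0.619092)×(0.072914 - 0.037039)/(-0.619092 - (-0.810640))
       = 0.188865
Iteration 4:
  f(0.072914) = -0.619092
  f(0.188865) = 0.058074
  x_5 = 0.188865 - 0.058074×(0.188865 - 0.072914)/(0.058074 - (-0.619092))
       = 0.178921
Iteration 5:
  f(0.188865) = 0.058074
  f(0.178921) = -0.003627
  x_6 = 0.178921 - (-0.003627)×(0.178921 - 0.188865)/(-0.003627 - 0.058074)
       = 0.179506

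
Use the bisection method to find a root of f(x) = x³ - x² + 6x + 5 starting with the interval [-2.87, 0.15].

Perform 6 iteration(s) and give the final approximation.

f(x) = x³ - x² + 6x + 5
Initial interval: [-2.87, 0.15]

Iteration 1:
  c_1 = (-2.870000 + 0.150000)/2 = -1.360000
  f(c_1) = f(-1.360000) = -7.525056
  f(a) × f(c) ≥ 0, new interval: [-1.360000, 0.150000]
Iteration 2:
  c_2 = (-1.360000 + 0.150000)/2 = -0.605000
  f(c_2) = f(-0.605000) = 0.782530
  f(a) × f(c) < 0, new interval: [-1.360000, -0.605000]
Iteration 3:
  c_3 = (-1.360000 + (-0.605000))/2 = -0.982500
  f(c_3) = f(-0.982500) = -2.808720
  f(a) × f(c) ≥ 0, new interval: [-0.982500, -0.605000]
Iteration 4:
  c_4 = (-0.982500 + (-0.605000))/2 = -0.793750
  f(c_4) = f(-0.793750) = -0.892633
  f(a) × f(c) ≥ 0, new interval: [-0.793750, -0.605000]
Iteration 5:
  c_5 = (-0.793750 + (-0.605000))/2 = -0.699375
  f(c_5) = f(-0.699375) = -0.027457
  f(a) × f(c) ≥ 0, new interval: [-0.699375, -0.605000]
Iteration 6:
  c_6 = (-0.699375 + (-0.605000))/2 = -0.652188
  f(c_6) = f(-0.652188) = 0.384119
  f(a) × f(c) < 0, new interval: [-0.699375, -0.652188]

After 6 iteration(s), the approximation is c_6 = -0.652188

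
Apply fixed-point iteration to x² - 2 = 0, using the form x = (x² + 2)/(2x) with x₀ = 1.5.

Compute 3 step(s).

Equation: x² - 2 = 0
Fixed-point form: x = (x² + 2)/(2x)
x₀ = 1.5

x_1 = g(1.500000) = 1.416667
x_2 = g(1.416667) = 1.414216
x_3 = g(1.414216) = 1.414214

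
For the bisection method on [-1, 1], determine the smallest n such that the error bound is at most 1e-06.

We need (b-a)/2^n ≤ 1e-06
(1 - (-1))/2^n ≤ 1e-06
2/2^n ≤ 1e-06
2^n ≥ 2000000
n ≥ log₂(2000000) = 20.93
n ≥ 21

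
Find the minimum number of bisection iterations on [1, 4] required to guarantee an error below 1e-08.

We need (b-a)/2^n ≤ 1e-08
(4 - 1)/2^n ≤ 1e-08
3/2^n ≤ 1e-08
2^n ≥ 300000000
n ≥ log₂(300000000) = 28.16
n ≥ 29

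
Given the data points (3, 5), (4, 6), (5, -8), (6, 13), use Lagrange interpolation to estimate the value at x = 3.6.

Lagrange interpolation formula:
P(x) = Σ yᵢ × Lᵢ(x)
where Lᵢ(x) = Π_{j≠i} (x - xⱼ)/(xᵢ - xⱼ)

L_0(3.6) = (3.6 - 4)/(3 - 4) × (3.6 - 5)/(3 - 5) × (3.6 - 6)/(3 - 6) = 0.224000
L_1(3.6) = (3.6 - 3)/(4 - 3) × (3.6 - 5)/(4 - 5) × (3.6 - 6)/(4 - 6) = 1.008000
L_2(3.6) = (3.6 - 3)/(5 - 3) × (3.6 - 4)/(5 - 4) × (3.6 - 6)/(5 - 6) = -0.288000
L_3(3.6) = (3.6 - 3)/(6 - 3) × (3.6 - 4)/(6 - 4) × (3.6 - 5)/(6 - 5) = 0.056000

P(3.6) = 5×L_0(3.6) + 6×L_1(3.6) + (-8)×L_2(3.6) + 13×L_3(3.6)
P(3.6) = 10.200000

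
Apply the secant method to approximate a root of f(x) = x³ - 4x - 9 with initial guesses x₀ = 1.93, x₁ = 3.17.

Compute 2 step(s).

f(x) = x³ - 4x - 9
x₀ = 1.93, x₁ = 3.17

Secant formula: x_{n+1} = x_n - f(x_n)(x_n - x_{n-1})/(f(x_n) - f(x_{n-1}))

Iteration 1:
  f(1.930000) = -9.530943
  f(3.170000) = 10.175013
  x_2 = 3.170000 - 10.175013×(3.170000 - 1.930000)/(10.175013 - (-9.530943))
       = 2.529736
Iteration 2:
  f(3.170000) = 10.175013
  f(2.529736) = -2.929737
  x_3 = 2.529736 - (-2.929737)×(2.529736 - 3.170000)/(-2.929737 - 10.175013)
       = 2.672875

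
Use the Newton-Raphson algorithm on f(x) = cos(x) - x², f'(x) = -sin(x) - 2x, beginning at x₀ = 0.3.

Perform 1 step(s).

f(x) = cos(x) - x²
f'(x) = -sin(x) - 2x
x₀ = 0.3

Newton-Raphson formula: x_{n+1} = x_n - f(x_n)/f'(x_n)

Iteration 1:
  f(0.300000) = 0.865336
  f'(0.300000) = -0.895520
  x_1 = 0.300000 - 0.865336/(-0.895520) = 1.266295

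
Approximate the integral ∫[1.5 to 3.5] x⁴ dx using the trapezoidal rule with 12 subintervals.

f(x) = x⁴
a = 1.5, b = 3.5, n = 12
h = (b - a)/n = 0.166667

Trapezoidal rule: (h/2)[f(x₀) + 2f(x₁) + 2f(x₂) + ... + f(xₙ)]

x_0 = 1.5000, f(x_0) = 5.062500, coefficient = 1
x_1 = 1.6667, f(x_1) = 7.716049, coefficient = 2
x_2 = 1.8333, f(x_2) = 11.297068, coefficient = 2
x_3 = 2.0000, f(x_3) = 16.000000, coefficient = 2
x_4 = 2.1667, f(x_4) = 22.037809, coefficient = 2
x_5 = 2.3333, f(x_5) = 29.641975, coefficient = 2
x_6 = 2.5000, f(x_6) = 39.062500, coefficient = 2
x_7 = 2.6667, f(x_7) = 50.567901, coefficient = 2
x_8 = 2.8333, f(x_8) = 64.445216, coefficient = 2
x_9 = 3.0000, f(x_9) = 81.000000, coefficient = 2
x_10 = 3.1667, f(x_10) = 100.556327, coefficient = 2
x_11 = 3.3333, f(x_11) = 123.456790, coefficient = 2
x_12 = 3.5000, f(x_12) = 150.062500, coefficient = 1

I ≈ (0.166667/2) × 1246.688272 = 103.890689
Exact value: 103.525000
Error: 0.365689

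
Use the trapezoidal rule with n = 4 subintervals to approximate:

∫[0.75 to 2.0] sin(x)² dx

f(x) = sin(x)²
a = 0.75, b = 2.0, n = 4
h = (b - a)/n = 0.312500

Trapezoidal rule: (h/2)[f(x₀) + 2f(x₁) + 2f(x₂) + ... + f(xₙ)]

x_0 = 0.7500, f(x_0) = 0.464631, coefficient = 1
x_1 = 1.0625, f(x_1) = 0.763133, coefficient = 2
x_2 = 1.3750, f(x_2) = 0.962151, coefficient = 2
x_3 = 1.6875, f(x_3) = 0.986442, coefficient = 2
x_4 = 2.0000, f(x_4) = 0.826822, coefficient = 1

I ≈ (0.312500/2) × 6.714906 = 1.049204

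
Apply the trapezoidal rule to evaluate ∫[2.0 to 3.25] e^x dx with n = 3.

f(x) = e^x
a = 2.0, b = 3.25, n = 3
h = (b - a)/n = 0.416667

Trapezoidal rule: (h/2)[f(x₀) + 2f(x₁) + 2f(x₂) + ... + f(xₙ)]

x_0 = 2.0000, f(x_0) = 7.389056, coefficient = 1
x_1 = 2.4167, f(x_1) = 11.208436, coefficient = 2
x_2 = 2.8333, f(x_2) = 17.002040, coefficient = 2
x_3 = 3.2500, f(x_3) = 25.790340, coefficient = 1

I ≈ (0.416667/2) × 89.600347 = 18.666739
Exact value: 18.401284
Error: 0.265455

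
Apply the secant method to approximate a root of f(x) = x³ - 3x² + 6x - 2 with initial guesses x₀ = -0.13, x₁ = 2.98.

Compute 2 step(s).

f(x) = x³ - 3x² + 6x - 2
x₀ = -0.13, x₁ = 2.98

Secant formula: x_{n+1} = x_n - f(x_n)(x_n - x_{n-1})/(f(x_n) - f(x_{n-1}))

Iteration 1:
  f(-0.130000) = -2.832897
  f(2.980000) = 15.702392
  x_2 = 2.980000 - 15.702392×(2.980000 - (-0.130000))/(15.702392 - (-2.832897))
       = 0.345326
Iteration 2:
  f(2.980000) = 15.702392
  f(0.345326) = -0.244613
  x_3 = 0.345326 - (-0.244613)×(0.345326 - 2.980000)/(-0.244613 - 15.702392)
       = 0.385740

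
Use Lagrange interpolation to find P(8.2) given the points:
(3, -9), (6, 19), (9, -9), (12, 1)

Lagrange interpolation formula:
P(x) = Σ yᵢ × Lᵢ(x)
where Lᵢ(x) = Π_{j≠i} (x - xⱼ)/(xᵢ - xⱼ)

L_0(8.2) = (8.2 - 6)/(3 - 6) × (8.2 - 9)/(3 - 9) × (8.2 - 12)/(3 - 12) = -0.041284
L_1(8.2) = (8.2 - 3)/(6 - 3) × (8.2 - 9)/(6 - 9) × (8.2 - 12)/(6 - 12) = 0.292741
L_2(8.2) = (8.2 - 3)/(9 - 3) × (8.2 - 6)/(9 - 6) × (8.2 - 12)/(9 - 12) = 0.805037
L_3(8.2) = (8.2 - 3)/(12 - 3) × (8.2 - 6)/(12 - 6) × (8.2 - 9)/(12 - 9) = -0.056494

P(8.2) = (-9)×L_0(8.2) + 19×L_1(8.2) + (-9)×L_2(8.2) + 1×L_3(8.2)
P(8.2) = -1.368198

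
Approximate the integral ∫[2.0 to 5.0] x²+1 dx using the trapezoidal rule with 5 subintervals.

f(x) = x²+1
a = 2.0, b = 5.0, n = 5
h = (b - a)/n = 0.600000

Trapezoidal rule: (h/2)[f(x₀) + 2f(x₁) + 2f(x₂) + ... + f(xₙ)]

x_0 = 2.0000, f(x_0) = 5.000000, coefficient = 1
x_1 = 2.6000, f(x_1) = 7.760000, coefficient = 2
x_2 = 3.2000, f(x_2) = 11.240000, coefficient = 2
x_3 = 3.8000, f(x_3) = 15.440000, coefficient = 2
x_4 = 4.4000, f(x_4) = 20.360000, coefficient = 2
x_5 = 5.0000, f(x_5) = 26.000000, coefficient = 1

I ≈ (0.600000/2) × 140.600000 = 42.180000
Exact value: 42.000000
Error: 0.180000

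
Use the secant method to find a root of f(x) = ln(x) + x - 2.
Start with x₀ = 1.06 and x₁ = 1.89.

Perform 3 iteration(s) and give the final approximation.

f(x) = ln(x) + x - 2
x₀ = 1.06, x₁ = 1.89

Secant formula: x_{n+1} = x_n - f(x_n)(x_n - x_{n-1})/(f(x_n) - f(x_{n-1}))

Iteration 1:
  f(1.060000) = -0.881731
  f(1.890000) = 0.526577
  x_2 = 1.890000 - 0.526577×(1.890000 - 1.060000)/(0.526577 - (-0.881731))
       = 1.579657
Iteration 2:
  f(1.890000) = 0.526577
  f(1.579657) = 0.036864
  x_3 = 1.579657 - 0.036864×(1.579657 - 1.890000)/(0.036864 - 0.526577)
       = 1.556295
Iteration 3:
  f(1.579657) = 0.036864
  f(1.556295) = -0.001397
  x_4 = 1.556295 - (-0.001397)×(1.556295 - 1.579657)/(-0.001397 - 0.036864)
       = 1.557148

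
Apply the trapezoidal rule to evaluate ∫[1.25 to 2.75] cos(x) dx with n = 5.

f(x) = cos(x)
a = 1.25, b = 2.75, n = 5
h = (b - a)/n = 0.300000

Trapezoidal rule: (h/2)[f(x₀) + 2f(x₁) + 2f(x₂) + ... + f(xₙ)]

x_0 = 1.2500, f(x_0) = 0.315322, coefficient = 1
x_1 = 1.5500, f(x_1) = 0.020795, coefficient = 2
x_2 = 1.8500, f(x_2) = -0.275590, coefficient = 2
x_3 = 2.1500, f(x_3) = -0.547358, coefficient = 2
x_4 = 2.4500, f(x_4) = -0.770231, coefficient = 2
x_5 = 2.7500, f(x_5) = -0.924302, coefficient = 1

I ≈ (0.300000/2) × -3.753749 = -0.563062
Exact value: -0.567324
Error: 0.004261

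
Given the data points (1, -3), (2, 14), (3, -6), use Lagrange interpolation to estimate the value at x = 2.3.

Lagrange interpolation formula:
P(x) = Σ yᵢ × Lᵢ(x)
where Lᵢ(x) = Π_{j≠i} (x - xⱼ)/(xᵢ - xⱼ)

L_0(2.3) = (2.3 - 2)/(1 - 2) × (2.3 - 3)/(1 - 3) = -0.105000
L_1(2.3) = (2.3 - 1)/(2 - 1) × (2.3 - 3)/(2 - 3) = 0.910000
L_2(2.3) = (2.3 - 1)/(3 - 1) × (2.3 - 2)/(3 - 2) = 0.195000

P(2.3) = (-3)×L_0(2.3) + 14×L_1(2.3) + (-6)×L_2(2.3)
P(2.3) = 11.885000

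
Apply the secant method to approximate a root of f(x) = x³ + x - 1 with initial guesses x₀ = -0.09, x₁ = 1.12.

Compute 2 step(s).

f(x) = x³ + x - 1
x₀ = -0.09, x₁ = 1.12

Secant formula: x_{n+1} = x_n - f(x_n)(x_n - x_{n-1})/(f(x_n) - f(x_{n-1}))

Iteration 1:
  f(-0.090000) = -1.090729
  f(1.120000) = 1.524928
  x_2 = 1.120000 - 1.524928×(1.120000 - (-0.090000))/(1.524928 - (-1.090729))
       = 0.414570
Iteration 2:
  f(1.120000) = 1.524928
  f(0.414570) = -0.514179
  x_3 = 0.414570 - (-0.514179)×(0.414570 - 1.120000)/(-0.514179 - 1.524928)
       = 0.592450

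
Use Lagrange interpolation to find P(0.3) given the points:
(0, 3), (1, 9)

Lagrange interpolation formula:
P(x) = Σ yᵢ × Lᵢ(x)
where Lᵢ(x) = Π_{j≠i} (x - xⱼ)/(xᵢ - xⱼ)

L_0(0.3) = (0.3 - 1)/(0 - 1) = 0.700000
L_1(0.3) = (0.3 - 0)/(1 - 0) = 0.300000

P(0.3) = 3×L_0(0.3) + 9×L_1(0.3)
P(0.3) = 4.800000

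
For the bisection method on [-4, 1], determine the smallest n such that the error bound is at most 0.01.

We need (b-a)/2^n ≤ 0.01
(1 - (-4))/2^n ≤ 0.01
5/2^n ≤ 0.01
2^n ≥ 500
n ≥ log₂(500) = 8.97
n ≥ 9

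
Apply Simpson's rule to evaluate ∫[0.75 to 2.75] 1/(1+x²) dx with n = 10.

f(x) = 1/(1+x²)
a = 0.75, b = 2.75, n = 10
h = (b - a)/n = 0.200000

Simpson's rule: (h/3)[f(x₀) + 4f(x₁) + 2f(x₂) + ... + f(xₙ)]

x_0 = 0.7500, f(x_0) = 0.640000, coefficient = 1
x_1 = 0.9500, f(x_1) = 0.525624, coefficient = 4
x_2 = 1.1500, f(x_2) = 0.430571, coefficient = 2
x_3 = 1.3500, f(x_3) = 0.354296, coefficient = 4
x_4 = 1.5500, f(x_4) = 0.293902, coefficient = 2
x_5 = 1.7500, f(x_5) = 0.246154, coefficient = 4
x_6 = 1.9500, f(x_6) = 0.208225, coefficient = 2
x_7 = 2.1500, f(x_7) = 0.177857, coefficient = 4
x_8 = 2.3500, f(x_8) = 0.153315, coefficient = 2
x_9 = 2.5500, f(x_9) = 0.133289, coefficient = 4
x_10 = 2.7500, f(x_10) = 0.116788, coefficient = 1

I ≈ (0.200000/3) × 8.677691 = 0.578513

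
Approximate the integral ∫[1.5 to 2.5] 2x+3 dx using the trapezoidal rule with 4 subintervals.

f(x) = 2x+3
a = 1.5, b = 2.5, n = 4
h = (b - a)/n = 0.250000

Trapezoidal rule: (h/2)[f(x₀) + 2f(x₁) + 2f(x₂) + ... + f(xₙ)]

x_0 = 1.5000, f(x_0) = 6.000000, coefficient = 1
x_1 = 1.7500, f(x_1) = 6.500000, coefficient = 2
x_2 = 2.0000, f(x_2) = 7.000000, coefficient = 2
x_3 = 2.2500, f(x_3) = 7.500000, coefficient = 2
x_4 = 2.5000, f(x_4) = 8.000000, coefficient = 1

I ≈ (0.250000/2) × 56.000000 = 7.000000
Exact value: 7.000000
Error: 0.000000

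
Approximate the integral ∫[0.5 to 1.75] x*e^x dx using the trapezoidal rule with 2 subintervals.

f(x) = x*e^x
a = 0.5, b = 1.75, n = 2
h = (b - a)/n = 0.625000

Trapezoidal rule: (h/2)[f(x₀) + 2f(x₁) + 2f(x₂) + ... + f(xₙ)]

x_0 = 0.5000, f(x_0) = 0.824361, coefficient = 1
x_1 = 1.1250, f(x_1) = 3.465244, coefficient = 2
x_2 = 1.7500, f(x_2) = 10.070555, coefficient = 1

I ≈ (0.625000/2) × 17.825403 = 5.570439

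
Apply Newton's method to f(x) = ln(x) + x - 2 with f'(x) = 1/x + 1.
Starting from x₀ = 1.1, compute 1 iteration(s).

f(x) = ln(x) + x - 2
f'(x) = 1/x + 1
x₀ = 1.1

Newton-Raphson formula: x_{n+1} = x_n - f(x_n)/f'(x_n)

Iteration 1:
  f(1.100000) = -0.804690
  f'(1.100000) = 1.909091
  x_1 = 1.100000 - (-0.804690)/1.909091 = 1.521504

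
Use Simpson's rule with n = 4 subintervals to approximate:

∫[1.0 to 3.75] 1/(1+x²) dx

f(x) = 1/(1+x²)
a = 1.0, b = 3.75, n = 4
h = (b - a)/n = 0.687500

Simpson's rule: (h/3)[f(x₀) + 4f(x₁) + 2f(x₂) + ... + f(xₙ)]

x_0 = 1.0000, f(x_0) = 0.500000, coefficient = 1
x_1 = 1.6875, f(x_1) = 0.259898, coefficient = 4
x_2 = 2.3750, f(x_2) = 0.150588, coefficient = 2
x_3 = 3.0625, f(x_3) = 0.096349, coefficient = 4
x_4 = 3.7500, f(x_4) = 0.066390, coefficient = 1

I ≈ (0.687500/3) × 2.292557 = 0.525378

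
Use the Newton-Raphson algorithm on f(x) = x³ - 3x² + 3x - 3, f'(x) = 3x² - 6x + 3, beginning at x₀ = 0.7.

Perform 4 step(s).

f(x) = x³ - 3x² + 3x - 3
f'(x) = 3x² - 6x + 3
x₀ = 0.7

Newton-Raphson formula: x_{n+1} = x_n - f(x_n)/f'(x_n)

Iteration 1:
  f(0.700000) = -2.027000
  f'(0.700000) = 0.270000
  x_1 = 0.700000 - (-2.027000)/0.270000 = 8.207407
Iteration 2:
  f(8.207407) = 372.401186
  f'(8.207407) = 155.840165
  x_2 = 8.207407 - 372.401186/155.840165 = 5.817772
Iteration 3:
  f(5.817772) = 109.824950
  f'(5.817772) = 69.632779
  x_3 = 5.817772 - 109.824950/69.632779 = 4.240570
Iteration 4:
  f(4.240570) = 32.030180
  f'(4.240570) = 31.503883
  x_4 = 4.240570 - 32.030180/31.503883 = 3.223864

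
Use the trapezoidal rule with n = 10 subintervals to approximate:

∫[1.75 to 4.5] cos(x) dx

f(x) = cos(x)
a = 1.75, b = 4.5, n = 10
h = (b - a)/n = 0.275000

Trapezoidal rule: (h/2)[f(x₀) + 2f(x₁) + 2f(x₂) + ... + f(xₙ)]

x_0 = 1.7500, f(x_0) = -0.178246, coefficient = 1
x_1 = 2.0250, f(x_1) = -0.438747, coefficient = 2
x_2 = 2.3000, f(x_2) = -0.666276, coefficient = 2
x_3 = 2.5750, f(x_3) = -0.843735, coefficient = 2
x_4 = 2.8500, f(x_4) = -0.957787, coefficient = 2
x_5 = 3.1250, f(x_5) = -0.999862, coefficient = 2
x_6 = 3.4000, f(x_6) = -0.966798, coefficient = 2
x_7 = 3.6750, f(x_7) = -0.861080, coefficient = 2
x_8 = 3.9500, f(x_8) = -0.690651, coefficient = 2
x_9 = 4.2250, f(x_9) = -0.468320, coefficient = 2
x_10 = 4.5000, f(x_10) = -0.210796, coefficient = 1

I ≈ (0.275000/2) × -14.175555 = -1.949139
Exact value: -1.961516
Error: 0.012377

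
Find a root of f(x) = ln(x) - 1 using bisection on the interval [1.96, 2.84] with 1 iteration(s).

f(x) = ln(x) - 1
Initial interval: [1.96, 2.84]

Iteration 1:
  c_1 = (1.960000 + 2.840000)/2 = 2.400000
  f(c_1) = f(2.400000) = -0.124531
  f(a) × f(c) ≥ 0, new interval: [2.400000, 2.840000]

After 1 iteration(s), the approximation is c_1 = 2.400000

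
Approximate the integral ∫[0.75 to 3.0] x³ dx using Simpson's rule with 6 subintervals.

f(x) = x³
a = 0.75, b = 3.0, n = 6
h = (b - a)/n = 0.375000

Simpson's rule: (h/3)[f(x₀) + 4f(x₁) + 2f(x₂) + ... + f(xₙ)]

x_0 = 0.7500, f(x_0) = 0.421875, coefficient = 1
x_1 = 1.1250, f(x_1) = 1.423828, coefficient = 4
x_2 = 1.5000, f(x_2) = 3.375000, coefficient = 2
x_3 = 1.8750, f(x_3) = 6.591797, coefficient = 4
x_4 = 2.2500, f(x_4) = 11.390625, coefficient = 2
x_5 = 2.6250, f(x_5) = 18.087891, coefficient = 4
x_6 = 3.0000, f(x_6) = 27.000000, coefficient = 1

I ≈ (0.375000/3) × 161.367188 = 20.170898
Exact value: 20.170898
Error: 0.000000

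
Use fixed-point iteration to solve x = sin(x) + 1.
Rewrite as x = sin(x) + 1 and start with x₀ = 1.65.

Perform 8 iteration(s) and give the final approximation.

Equation: x = sin(x) + 1
Fixed-point form: x = sin(x) + 1
x₀ = 1.65

x_1 = g(1.650000) = 1.996865
x_2 = g(1.996865) = 1.910598
x_3 = g(1.910598) = 1.942821
x_4 = g(1.942821) = 1.931593
x_5 = g(1.931593) = 1.935616
x_6 = g(1.935616) = 1.934188
x_7 = g(1.934188) = 1.934697
x_8 = g(1.934697) = 1.934516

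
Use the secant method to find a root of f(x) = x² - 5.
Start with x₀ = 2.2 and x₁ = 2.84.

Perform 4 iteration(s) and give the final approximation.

f(x) = x² - 5
x₀ = 2.2, x₁ = 2.84

Secant formula: x_{n+1} = x_n - f(x_n)(x_n - x_{n-1})/(f(x_n) - f(x_{n-1}))

Iteration 1:
  f(2.200000) = -0.160000
  f(2.840000) = 3.065600
  x_2 = 2.840000 - 3.065600×(2.840000 - 2.200000)/(3.065600 - (-0.160000))
       = 2.231746
Iteration 2:
  f(2.840000) = 3.065600
  f(2.231746) = -0.019310
  x_3 = 2.231746 - (-0.019310)×(2.231746 - 2.840000)/(-0.019310 - 3.065600)
       = 2.235553
Iteration 3:
  f(2.231746) = -0.019310
  f(2.235553) = -0.002301
  x_4 = 2.235553 - (-0.002301)×(2.235553 - 2.231746)/(-0.002301 - (-0.019310))
       = 2.236068
Iteration 4:
  f(2.235553) = -0.002301
  f(2.236068) = 0.000002
  x_5 = 2.236068 - 0.000002×(2.236068 - 2.235553)/(0.000002 - (-0.002301))
       = 2.236068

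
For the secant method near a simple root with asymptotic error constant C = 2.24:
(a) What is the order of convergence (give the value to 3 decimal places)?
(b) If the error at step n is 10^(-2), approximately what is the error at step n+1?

(a) Secant method has superlinear convergence with order φ = (1+√5)/2 ≈ 1.618.
    This means |e_{n+1}| ≈ C|e_n|^1.618.

(b) With |e_n| = 10^(-2) and C = 2.24:
    |e_{n+1}| ≈ 2.24 × (10^(-2))^1.618 = 2.24 × 10^(-3.24)

(a) ≈ 1.618 (golden ratio); (b) |e_{n+1}| ≈ 1.301e-03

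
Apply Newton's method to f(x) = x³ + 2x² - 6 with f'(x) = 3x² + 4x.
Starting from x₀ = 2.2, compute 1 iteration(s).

f(x) = x³ + 2x² - 6
f'(x) = 3x² + 4x
x₀ = 2.2

Newton-Raphson formula: x_{n+1} = x_n - f(x_n)/f'(x_n)

Iteration 1:
  f(2.200000) = 14.328000
  f'(2.200000) = 23.320000
  x_1 = 2.200000 - 14.328000/23.320000 = 1.585592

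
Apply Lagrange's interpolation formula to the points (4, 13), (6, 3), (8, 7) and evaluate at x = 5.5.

Lagrange interpolation formula:
P(x) = Σ yᵢ × Lᵢ(x)
where Lᵢ(x) = Π_{j≠i} (x - xⱼ)/(xᵢ - xⱼ)

L_0(5.5) = (5.5 - 6)/(4 - 6) × (5.5 - 8)/(4 - 8) = 0.156250
L_1(5.5) = (5.5 - 4)/(6 - 4) × (5.5 - 8)/(6 - 8) = 0.937500
L_2(5.5) = (5.5 - 4)/(8 - 4) × (5.5 - 6)/(8 - 6) = -0.093750

P(5.5) = 13×L_0(5.5) + 3×L_1(5.5) + 7×L_2(5.5)
P(5.5) = 4.187500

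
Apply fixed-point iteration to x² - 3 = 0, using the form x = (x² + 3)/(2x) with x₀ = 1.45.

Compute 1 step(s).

Equation: x² - 3 = 0
Fixed-point form: x = (x² + 3)/(2x)
x₀ = 1.45

x_1 = g(1.450000) = 1.759483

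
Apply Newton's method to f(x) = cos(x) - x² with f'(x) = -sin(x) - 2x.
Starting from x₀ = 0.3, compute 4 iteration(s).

f(x) = cos(x) - x²
f'(x) = -sin(x) - 2x
x₀ = 0.3

Newton-Raphson formula: x_{n+1} = x_n - f(x_n)/f'(x_n)

Iteration 1:
  f(0.300000) = 0.865336
  f'(0.300000) = -0.895520
  x_1 = 0.300000 - 0.865336/(-0.895520) = 1.266295
Iteration 2:
  f(1.266295) = -1.303685
  f'(1.266295) = -3.486586
  x_2 = 1.266295 - (-1.303685)/(-3.486586) = 0.892380
Iteration 3:
  f(0.892380) = -0.168782
  f'(0.892380) = -2.563329
  x_3 = 0.892380 - (-0.168782)/(-2.563329) = 0.826535
Iteration 4:
  f(0.826535) = -0.005733
  f'(0.826535) = -2.388660
  x_4 = 0.826535 - (-0.005733)/(-2.388660) = 0.824136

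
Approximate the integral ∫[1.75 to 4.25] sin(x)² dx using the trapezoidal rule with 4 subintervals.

f(x) = sin(x)²
a = 1.75, b = 4.25, n = 4
h = (b - a)/n = 0.625000

Trapezoidal rule: (h/2)[f(x₀) + 2f(x₁) + 2f(x₂) + ... + f(xₙ)]

x_0 = 1.7500, f(x_0) = 0.968228, coefficient = 1
x_1 = 2.3750, f(x_1) = 0.481199, coefficient = 2
x_2 = 3.0000, f(x_2) = 0.019915, coefficient = 2
x_3 = 3.6250, f(x_3) = 0.216038, coefficient = 2
x_4 = 4.2500, f(x_4) = 0.801006, coefficient = 1

I ≈ (0.625000/2) × 3.203538 = 1.001106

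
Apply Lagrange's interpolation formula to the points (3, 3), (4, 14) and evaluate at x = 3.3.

Lagrange interpolation formula:
P(x) = Σ yᵢ × Lᵢ(x)
where Lᵢ(x) = Π_{j≠i} (x - xⱼ)/(xᵢ - xⱼ)

L_0(3.3) = (3.3 - 4)/(3 - 4) = 0.700000
L_1(3.3) = (3.3 - 3)/(4 - 3) = 0.300000

P(3.3) = 3×L_0(3.3) + 14×L_1(3.3)
P(3.3) = 6.300000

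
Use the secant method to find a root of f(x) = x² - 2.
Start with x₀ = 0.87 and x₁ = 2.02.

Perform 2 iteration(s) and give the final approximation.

f(x) = x² - 2
x₀ = 0.87, x₁ = 2.02

Secant formula: x_{n+1} = x_n - f(x_n)(x_n - x_{n-1})/(f(x_n) - f(x_{n-1}))

Iteration 1:
  f(0.870000) = -1.243100
  f(2.020000) = 2.080400
  x_2 = 2.020000 - 2.080400×(2.020000 - 0.870000)/(2.080400 - (-1.243100))
       = 1.300138
Iteration 2:
  f(2.020000) = 2.080400
  f(1.300138) = -0.309640
  x_3 = 1.300138 - (-0.309640)×(1.300138 - 2.020000)/(-0.309640 - 2.080400)
       = 1.393400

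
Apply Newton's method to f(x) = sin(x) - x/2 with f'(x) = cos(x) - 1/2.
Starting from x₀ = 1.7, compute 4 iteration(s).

f(x) = sin(x) - x/2
f'(x) = cos(x) - 1/2
x₀ = 1.7

Newton-Raphson formula: x_{n+1} = x_n - f(x_n)/f'(x_n)

Iteration 1:
  f(1.700000) = 0.141665
  f'(1.700000) = -0.628844
  x_1 = 1.700000 - 0.141665/(-0.628844) = 1.925278
Iteration 2:
  f(1.925278) = -0.024812
  f'(1.925278) = -0.847104
  x_2 = 1.925278 - (-0.024812)/(-0.847104) = 1.895987
Iteration 3:
  f(1.895987) = -0.000404
  f'(1.895987) = -0.819490
  x_3 = 1.895987 - (-0.000404)/(-0.819490) = 1.895494
Iteration 4:
  f(1.895494) = 0.000000
  f'(1.895494) = -0.819023
  x_4 = 1.895494 - 0.000000/(-0.819023) = 1.895494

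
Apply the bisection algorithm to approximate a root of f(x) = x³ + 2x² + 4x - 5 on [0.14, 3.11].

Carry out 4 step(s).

f(x) = x³ + 2x² + 4x - 5
Initial interval: [0.14, 3.11]

Iteration 1:
  c_1 = (0.140000 + 3.110000)/2 = 1.625000
  f(c_1) = f(1.625000) = 11.072266
  f(a) × f(c) < 0, new interval: [0.140000, 1.625000]
Iteration 2:
  c_2 = (0.140000 + 1.625000)/2 = 0.882500
  f(c_2) = f(0.882500) = 0.774909
  f(a) × f(c) < 0, new interval: [0.140000, 0.882500]
Iteration 3:
  c_3 = (0.140000 + 0.882500)/2 = 0.511250
  f(c_3) = f(0.511250) = -2.298618
  f(a) × f(c) ≥ 0, new interval: [0.511250, 0.882500]
Iteration 4:
  c_4 = (0.511250 + 0.882500)/2 = 0.696875
  f(c_4) = f(0.696875) = -0.902804
  f(a) × f(c) ≥ 0, new interval: [0.696875, 0.882500]

After 4 iteration(s), the approximation is c_4 = 0.696875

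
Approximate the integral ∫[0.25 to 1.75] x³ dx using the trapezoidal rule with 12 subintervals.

f(x) = x³
a = 0.25, b = 1.75, n = 12
h = (b - a)/n = 0.125000

Trapezoidal rule: (h/2)[f(x₀) + 2f(x₁) + 2f(x₂) + ... + f(xₙ)]

x_0 = 0.2500, f(x_0) = 0.015625, coefficient = 1
x_1 = 0.3750, f(x_1) = 0.052734, coefficient = 2
x_2 = 0.5000, f(x_2) = 0.125000, coefficient = 2
x_3 = 0.6250, f(x_3) = 0.244141, coefficient = 2
x_4 = 0.7500, f(x_4) = 0.421875, coefficient = 2
x_5 = 0.8750, f(x_5) = 0.669922, coefficient = 2
x_6 = 1.0000, f(x_6) = 1.000000, coefficient = 2
x_7 = 1.1250, f(x_7) = 1.423828, coefficient = 2
x_8 = 1.2500, f(x_8) = 1.953125, coefficient = 2
x_9 = 1.3750, f(x_9) = 2.599609, coefficient = 2
x_10 = 1.5000, f(x_10) = 3.375000, coefficient = 2
x_11 = 1.6250, f(x_11) = 4.291016, coefficient = 2
x_12 = 1.7500, f(x_12) = 5.359375, coefficient = 1

I ≈ (0.125000/2) × 37.687500 = 2.355469
Exact value: 2.343750
Error: 0.011719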